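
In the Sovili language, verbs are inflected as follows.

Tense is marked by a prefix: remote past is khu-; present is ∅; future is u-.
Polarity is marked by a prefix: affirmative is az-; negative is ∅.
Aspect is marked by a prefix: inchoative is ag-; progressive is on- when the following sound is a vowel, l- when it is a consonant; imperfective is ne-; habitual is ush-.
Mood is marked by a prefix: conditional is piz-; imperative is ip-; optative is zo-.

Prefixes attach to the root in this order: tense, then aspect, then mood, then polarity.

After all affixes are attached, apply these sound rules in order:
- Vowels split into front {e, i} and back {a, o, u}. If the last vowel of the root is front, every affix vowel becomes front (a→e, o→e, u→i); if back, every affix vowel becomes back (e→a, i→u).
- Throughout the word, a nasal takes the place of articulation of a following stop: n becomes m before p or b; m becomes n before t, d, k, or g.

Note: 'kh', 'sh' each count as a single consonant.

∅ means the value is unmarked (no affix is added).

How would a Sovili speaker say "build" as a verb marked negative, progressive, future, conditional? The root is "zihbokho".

Attach tense future u- → uzihbokho.
Attach aspect progressive on- (before vowel 'u') → onuzihbokho.
Attach mood conditional piz- → pizonuzihbokho.
polarity = negative: zero marking, form stays pizonuzihbokho.
Apply vowel harmony: pizonuzihbokho → puzonuzihbokho.
Nasal assimilation: no change.

puzonuzihbokho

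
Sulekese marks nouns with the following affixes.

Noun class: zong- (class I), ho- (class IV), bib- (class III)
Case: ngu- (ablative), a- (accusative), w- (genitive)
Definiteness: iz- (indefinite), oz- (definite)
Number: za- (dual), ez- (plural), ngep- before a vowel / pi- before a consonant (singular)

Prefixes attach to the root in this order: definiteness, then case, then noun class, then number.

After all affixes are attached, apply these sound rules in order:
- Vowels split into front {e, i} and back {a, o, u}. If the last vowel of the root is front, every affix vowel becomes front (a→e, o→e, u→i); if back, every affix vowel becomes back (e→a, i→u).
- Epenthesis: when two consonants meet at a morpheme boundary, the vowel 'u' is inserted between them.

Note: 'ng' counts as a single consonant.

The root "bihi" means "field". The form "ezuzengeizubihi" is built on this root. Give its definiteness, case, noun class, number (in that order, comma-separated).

indefinite, accusative, class I, plural

Segment: ez-zong-a-iz-bihi.
definiteness: iz- → indefinite.
case: a- → accusative.
noun class: zong- → class I.
number: ez- → plural.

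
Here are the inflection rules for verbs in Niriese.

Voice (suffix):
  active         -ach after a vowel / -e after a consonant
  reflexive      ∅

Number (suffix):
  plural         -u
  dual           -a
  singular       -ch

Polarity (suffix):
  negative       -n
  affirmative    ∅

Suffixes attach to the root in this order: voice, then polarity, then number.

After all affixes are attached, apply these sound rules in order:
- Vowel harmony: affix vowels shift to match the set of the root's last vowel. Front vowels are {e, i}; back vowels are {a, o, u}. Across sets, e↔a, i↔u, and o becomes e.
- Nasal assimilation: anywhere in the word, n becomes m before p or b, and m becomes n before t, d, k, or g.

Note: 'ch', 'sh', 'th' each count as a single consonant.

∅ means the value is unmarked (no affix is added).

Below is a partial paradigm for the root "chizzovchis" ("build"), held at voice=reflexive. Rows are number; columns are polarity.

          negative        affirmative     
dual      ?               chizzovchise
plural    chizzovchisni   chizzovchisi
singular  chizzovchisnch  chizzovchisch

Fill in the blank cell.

voice = reflexive: zero marking, form stays chizzovchis.
Attach polarity negative -n → chizzovchisn.
Attach number dual -a → chizzovchisna.
Apply vowel harmony: chizzovchisna → chizzovchisne.
Nasal assimilation: no change.

chizzovchisne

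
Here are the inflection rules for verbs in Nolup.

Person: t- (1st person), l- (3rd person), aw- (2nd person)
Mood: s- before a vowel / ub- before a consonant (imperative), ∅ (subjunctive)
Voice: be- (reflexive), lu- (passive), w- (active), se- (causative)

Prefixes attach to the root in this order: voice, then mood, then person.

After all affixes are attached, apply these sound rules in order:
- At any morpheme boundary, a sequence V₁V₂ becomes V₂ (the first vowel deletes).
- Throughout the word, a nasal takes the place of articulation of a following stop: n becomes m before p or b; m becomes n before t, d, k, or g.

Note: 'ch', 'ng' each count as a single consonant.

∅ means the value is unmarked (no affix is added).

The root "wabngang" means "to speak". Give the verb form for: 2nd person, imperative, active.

Attach voice active w- → wwabngang.
Attach mood imperative ub- (before consonant 'w') → ubwwabngang.
Attach person 2nd person aw- → awubwwabngang.
Vowel deletion: no change.
Nasal assimilation: no change.

awubwwabngang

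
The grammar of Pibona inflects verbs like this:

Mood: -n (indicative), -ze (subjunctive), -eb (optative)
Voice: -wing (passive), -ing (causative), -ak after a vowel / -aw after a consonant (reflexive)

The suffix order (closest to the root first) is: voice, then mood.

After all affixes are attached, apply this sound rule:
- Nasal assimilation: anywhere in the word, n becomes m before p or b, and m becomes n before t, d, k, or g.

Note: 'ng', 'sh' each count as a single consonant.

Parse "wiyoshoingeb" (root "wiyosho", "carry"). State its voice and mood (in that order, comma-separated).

Segment: wiyosho-ing-eb.
voice: -ing → causative.
mood: -eb → optative.

causative, optative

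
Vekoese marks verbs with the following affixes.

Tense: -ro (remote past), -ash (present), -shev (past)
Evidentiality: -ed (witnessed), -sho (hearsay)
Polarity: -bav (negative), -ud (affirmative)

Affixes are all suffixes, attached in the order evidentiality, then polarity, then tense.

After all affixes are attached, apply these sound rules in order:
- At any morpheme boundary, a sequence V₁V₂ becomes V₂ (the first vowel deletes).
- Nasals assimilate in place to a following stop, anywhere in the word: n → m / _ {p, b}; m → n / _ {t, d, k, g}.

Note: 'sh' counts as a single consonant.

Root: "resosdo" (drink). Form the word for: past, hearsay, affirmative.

resosdoshudshev

Attach evidentiality hearsay -sho → resosdosho.
Attach polarity affirmative -ud → resosdoshoud.
Attach tense past -shev → resosdoshoudshev.
Apply vowel deletion: resosdoshoudshev → resosdoshudshev.
Nasal assimilation: no change.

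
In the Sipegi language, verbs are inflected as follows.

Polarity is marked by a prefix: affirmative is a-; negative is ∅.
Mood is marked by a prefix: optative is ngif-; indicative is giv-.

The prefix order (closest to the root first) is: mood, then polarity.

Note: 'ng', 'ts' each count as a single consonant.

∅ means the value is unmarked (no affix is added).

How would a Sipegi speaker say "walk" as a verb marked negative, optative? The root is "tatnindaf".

ngiftatnindaf

Attach mood optative ngif- → ngiftatnindaf.
polarity = negative: zero marking, form stays ngiftatnindaf.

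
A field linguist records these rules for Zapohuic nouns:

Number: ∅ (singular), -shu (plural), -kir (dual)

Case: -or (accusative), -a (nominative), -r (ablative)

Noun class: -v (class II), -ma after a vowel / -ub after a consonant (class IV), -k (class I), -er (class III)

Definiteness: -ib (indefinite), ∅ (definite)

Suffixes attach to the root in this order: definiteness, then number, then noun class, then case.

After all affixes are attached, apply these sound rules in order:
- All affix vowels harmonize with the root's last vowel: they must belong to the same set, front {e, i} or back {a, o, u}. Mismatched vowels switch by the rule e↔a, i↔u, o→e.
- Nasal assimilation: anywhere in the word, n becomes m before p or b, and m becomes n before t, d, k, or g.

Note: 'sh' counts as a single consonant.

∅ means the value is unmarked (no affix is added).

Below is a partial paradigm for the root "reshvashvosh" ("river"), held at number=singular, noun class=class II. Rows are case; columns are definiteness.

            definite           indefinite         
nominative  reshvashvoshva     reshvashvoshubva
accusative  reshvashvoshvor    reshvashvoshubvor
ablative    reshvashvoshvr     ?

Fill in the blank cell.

Attach definiteness indefinite -ib → reshvashvoshib.
number = singular: zero marking, form stays reshvashvoshib.
Attach noun class class II -v → reshvashvoshibv.
Attach case ablative -r → reshvashvoshibvr.
Apply vowel harmony: reshvashvoshibvr → reshvashvoshubvr.
Nasal assimilation: no change.

reshvashvoshubvr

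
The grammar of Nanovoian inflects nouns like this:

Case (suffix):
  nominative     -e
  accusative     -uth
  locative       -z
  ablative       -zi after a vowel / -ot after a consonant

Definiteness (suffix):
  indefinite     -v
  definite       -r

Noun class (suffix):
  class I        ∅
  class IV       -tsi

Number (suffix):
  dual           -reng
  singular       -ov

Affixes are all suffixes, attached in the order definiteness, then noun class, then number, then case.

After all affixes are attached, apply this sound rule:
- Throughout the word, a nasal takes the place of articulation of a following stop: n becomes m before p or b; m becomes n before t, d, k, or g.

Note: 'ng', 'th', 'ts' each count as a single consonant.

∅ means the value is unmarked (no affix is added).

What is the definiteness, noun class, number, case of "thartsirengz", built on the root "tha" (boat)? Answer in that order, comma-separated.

definite, class IV, dual, locative

Segment: tha-r-tsi-reng-z.
definiteness: -r → definite.
noun class: -tsi → class IV.
number: -reng → dual.
case: -z → locative.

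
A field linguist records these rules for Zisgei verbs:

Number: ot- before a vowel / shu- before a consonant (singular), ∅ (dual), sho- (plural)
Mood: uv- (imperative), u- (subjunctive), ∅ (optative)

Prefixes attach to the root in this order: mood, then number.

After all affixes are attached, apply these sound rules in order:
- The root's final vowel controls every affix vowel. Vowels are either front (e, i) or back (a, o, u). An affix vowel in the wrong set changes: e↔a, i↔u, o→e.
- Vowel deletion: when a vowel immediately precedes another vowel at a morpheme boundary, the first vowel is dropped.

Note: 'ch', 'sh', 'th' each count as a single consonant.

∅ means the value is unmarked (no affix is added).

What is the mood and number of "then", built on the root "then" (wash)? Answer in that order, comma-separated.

optative, dual

Segment: then.
mood: ∅ → optative.
number: ∅ → dual.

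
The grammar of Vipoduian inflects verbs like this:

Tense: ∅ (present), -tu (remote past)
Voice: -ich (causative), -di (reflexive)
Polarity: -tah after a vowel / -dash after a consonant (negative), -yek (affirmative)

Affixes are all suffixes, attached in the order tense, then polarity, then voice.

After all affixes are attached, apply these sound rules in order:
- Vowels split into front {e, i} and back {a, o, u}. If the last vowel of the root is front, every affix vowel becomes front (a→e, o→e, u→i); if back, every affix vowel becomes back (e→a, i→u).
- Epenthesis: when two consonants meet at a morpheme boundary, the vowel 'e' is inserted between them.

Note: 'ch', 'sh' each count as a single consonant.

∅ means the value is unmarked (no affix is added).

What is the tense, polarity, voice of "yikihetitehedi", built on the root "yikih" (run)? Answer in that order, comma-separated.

Segment: yikih-tu-tah-di.
tense: -tu → remote past.
polarity: -tah/dash → negative.
voice: -di → reflexive.

remote past, negative, reflexive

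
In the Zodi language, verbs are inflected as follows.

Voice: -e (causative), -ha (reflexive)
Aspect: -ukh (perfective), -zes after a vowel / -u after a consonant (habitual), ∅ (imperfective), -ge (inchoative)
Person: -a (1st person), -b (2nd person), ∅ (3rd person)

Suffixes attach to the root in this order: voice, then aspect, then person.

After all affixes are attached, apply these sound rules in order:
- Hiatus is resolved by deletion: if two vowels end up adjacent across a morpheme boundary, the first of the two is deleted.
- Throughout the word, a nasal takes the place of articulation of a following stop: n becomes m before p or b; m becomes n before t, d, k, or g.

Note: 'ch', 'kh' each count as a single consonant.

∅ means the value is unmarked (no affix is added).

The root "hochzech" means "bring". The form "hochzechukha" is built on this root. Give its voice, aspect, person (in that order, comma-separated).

Segment: hochzech-e-ukh-a.
voice: -e → causative.
aspect: -ukh → perfective.
person: -a → 1st person.

causative, perfective, 1st person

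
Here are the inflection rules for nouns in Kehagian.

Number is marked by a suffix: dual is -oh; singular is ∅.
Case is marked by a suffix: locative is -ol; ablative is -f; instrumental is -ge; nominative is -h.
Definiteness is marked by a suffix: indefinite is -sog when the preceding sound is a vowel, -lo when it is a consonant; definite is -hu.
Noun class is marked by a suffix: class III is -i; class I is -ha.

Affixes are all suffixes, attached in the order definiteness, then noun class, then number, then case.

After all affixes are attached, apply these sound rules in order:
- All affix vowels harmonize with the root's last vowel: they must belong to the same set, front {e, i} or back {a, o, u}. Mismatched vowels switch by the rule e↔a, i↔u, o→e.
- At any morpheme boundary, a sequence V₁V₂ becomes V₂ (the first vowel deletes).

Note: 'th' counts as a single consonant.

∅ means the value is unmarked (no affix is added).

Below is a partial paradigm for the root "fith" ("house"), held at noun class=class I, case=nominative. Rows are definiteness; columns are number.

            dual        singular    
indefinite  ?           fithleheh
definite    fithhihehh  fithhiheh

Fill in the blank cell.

Attach definiteness indefinite -lo (after consonant 'th') → fithlo.
Attach noun class class I -ha → fithloha.
Attach number dual -oh → fithlohaoh.
Attach case nominative -h → fithlohaohh.
Apply vowel harmony: fithlohaohh → fithleheehh.
Apply vowel deletion: fithleheehh → fithlehehh.

fithlehehh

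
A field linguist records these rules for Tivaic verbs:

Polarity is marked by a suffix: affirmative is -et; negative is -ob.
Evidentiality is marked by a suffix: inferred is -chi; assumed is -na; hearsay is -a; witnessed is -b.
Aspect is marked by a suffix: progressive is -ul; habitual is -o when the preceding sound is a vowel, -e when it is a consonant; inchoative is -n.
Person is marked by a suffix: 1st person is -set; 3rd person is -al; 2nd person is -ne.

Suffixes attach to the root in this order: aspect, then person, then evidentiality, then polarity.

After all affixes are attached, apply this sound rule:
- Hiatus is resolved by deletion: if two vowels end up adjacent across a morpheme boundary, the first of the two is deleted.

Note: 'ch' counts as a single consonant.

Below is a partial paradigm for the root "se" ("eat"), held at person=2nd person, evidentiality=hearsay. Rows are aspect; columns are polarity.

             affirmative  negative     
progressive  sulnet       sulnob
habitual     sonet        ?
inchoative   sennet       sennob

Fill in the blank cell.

sonob

Attach aspect habitual -o (after vowel 'e') → seo.
Attach person 2nd person -ne → seone.
Attach evidentiality hearsay -a → seonea.
Attach polarity negative -ob → seoneaob.
Apply vowel deletion: seoneaob → sonob.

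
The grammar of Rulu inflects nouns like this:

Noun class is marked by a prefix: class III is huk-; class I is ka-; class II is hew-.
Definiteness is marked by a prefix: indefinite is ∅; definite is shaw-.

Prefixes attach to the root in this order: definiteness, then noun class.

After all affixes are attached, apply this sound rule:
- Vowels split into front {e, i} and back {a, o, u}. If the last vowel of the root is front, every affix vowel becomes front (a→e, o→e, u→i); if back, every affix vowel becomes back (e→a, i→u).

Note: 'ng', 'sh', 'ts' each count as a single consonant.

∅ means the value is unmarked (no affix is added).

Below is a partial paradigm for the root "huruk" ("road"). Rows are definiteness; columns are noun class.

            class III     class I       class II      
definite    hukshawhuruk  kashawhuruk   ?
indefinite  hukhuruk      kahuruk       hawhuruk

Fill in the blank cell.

Attach definiteness definite shaw- → shawhuruk.
Attach noun class class II hew- → hewshawhuruk.
Apply vowel harmony: hewshawhuruk → hawshawhuruk.

hawshawhuruk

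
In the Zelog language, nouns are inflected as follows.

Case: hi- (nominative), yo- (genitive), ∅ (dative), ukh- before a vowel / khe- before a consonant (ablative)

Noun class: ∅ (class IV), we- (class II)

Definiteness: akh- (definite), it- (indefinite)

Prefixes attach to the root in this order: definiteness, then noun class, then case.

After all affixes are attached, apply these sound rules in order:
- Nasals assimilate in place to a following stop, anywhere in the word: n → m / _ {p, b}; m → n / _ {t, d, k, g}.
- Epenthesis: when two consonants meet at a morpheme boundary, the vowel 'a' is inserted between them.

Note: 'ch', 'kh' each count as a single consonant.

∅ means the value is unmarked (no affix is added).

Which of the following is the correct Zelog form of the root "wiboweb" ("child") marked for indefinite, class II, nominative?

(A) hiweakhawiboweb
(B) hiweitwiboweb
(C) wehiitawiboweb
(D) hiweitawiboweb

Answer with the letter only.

Attach definiteness indefinite it- → itwiboweb.
Attach noun class class II we- → weitwiboweb.
Attach case nominative hi- → hiweitwiboweb.
Nasal assimilation: no change.
Apply epenthesis: hiweitwiboweb → hiweitawiboweb.
So the correct form is hiweitawiboweb, option (D).
(C) wehiitawiboweb is wrong: it has the affixes in the wrong order.
(A) hiweakhawiboweb is wrong: it uses definite instead of indefinite for definiteness.
(B) hiweitwiboweb is wrong: it fails to apply the sound rule(s).

D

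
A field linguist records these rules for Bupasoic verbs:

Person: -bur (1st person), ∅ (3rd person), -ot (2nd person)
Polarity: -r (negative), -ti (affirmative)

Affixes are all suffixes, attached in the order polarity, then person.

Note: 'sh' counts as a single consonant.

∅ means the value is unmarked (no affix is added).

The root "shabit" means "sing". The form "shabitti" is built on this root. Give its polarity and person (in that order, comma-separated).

affirmative, 3rd person

Segment: shabit-ti.
polarity: -ti → affirmative.
person: ∅ → 3rd person.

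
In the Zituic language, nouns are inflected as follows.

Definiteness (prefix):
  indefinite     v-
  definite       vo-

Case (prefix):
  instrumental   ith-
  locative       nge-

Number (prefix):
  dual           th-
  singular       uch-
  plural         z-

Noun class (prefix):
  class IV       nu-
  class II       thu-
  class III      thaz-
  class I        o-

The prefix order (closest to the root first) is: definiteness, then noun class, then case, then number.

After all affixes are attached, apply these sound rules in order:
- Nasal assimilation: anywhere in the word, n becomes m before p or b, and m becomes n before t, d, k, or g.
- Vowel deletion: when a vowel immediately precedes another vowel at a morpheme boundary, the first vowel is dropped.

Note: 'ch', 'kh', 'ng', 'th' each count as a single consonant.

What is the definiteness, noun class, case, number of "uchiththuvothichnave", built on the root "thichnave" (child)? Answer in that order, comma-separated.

definite, class II, instrumental, singular

Segment: uch-ith-thu-vo-thichnave.
definiteness: vo- → definite.
noun class: thu- → class II.
case: ith- → instrumental.
number: uch- → singular.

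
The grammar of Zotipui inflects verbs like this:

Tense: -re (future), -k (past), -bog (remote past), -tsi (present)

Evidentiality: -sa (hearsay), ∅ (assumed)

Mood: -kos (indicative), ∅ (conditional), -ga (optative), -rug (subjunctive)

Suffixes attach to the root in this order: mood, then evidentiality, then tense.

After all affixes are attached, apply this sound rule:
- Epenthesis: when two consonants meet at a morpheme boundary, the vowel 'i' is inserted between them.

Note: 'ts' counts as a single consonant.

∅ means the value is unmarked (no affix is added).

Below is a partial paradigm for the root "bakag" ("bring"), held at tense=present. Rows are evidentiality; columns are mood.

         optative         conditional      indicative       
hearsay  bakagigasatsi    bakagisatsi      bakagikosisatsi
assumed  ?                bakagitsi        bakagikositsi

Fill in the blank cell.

bakagigatsi

Attach mood optative -ga → bakagga.
evidentiality = assumed: zero marking, form stays bakagga.
Attach tense present -tsi → bakaggatsi.
Apply epenthesis: bakaggatsi → bakagigatsi.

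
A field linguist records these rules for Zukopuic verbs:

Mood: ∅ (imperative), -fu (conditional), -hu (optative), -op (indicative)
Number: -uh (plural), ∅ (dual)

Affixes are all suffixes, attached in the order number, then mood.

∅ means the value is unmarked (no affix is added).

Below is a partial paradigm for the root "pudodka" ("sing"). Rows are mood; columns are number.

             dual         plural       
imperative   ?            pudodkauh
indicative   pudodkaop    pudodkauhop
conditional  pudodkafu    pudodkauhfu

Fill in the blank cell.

number = dual: zero marking, form stays pudodka.
mood = imperative: zero marking, form stays pudodka.

pudodka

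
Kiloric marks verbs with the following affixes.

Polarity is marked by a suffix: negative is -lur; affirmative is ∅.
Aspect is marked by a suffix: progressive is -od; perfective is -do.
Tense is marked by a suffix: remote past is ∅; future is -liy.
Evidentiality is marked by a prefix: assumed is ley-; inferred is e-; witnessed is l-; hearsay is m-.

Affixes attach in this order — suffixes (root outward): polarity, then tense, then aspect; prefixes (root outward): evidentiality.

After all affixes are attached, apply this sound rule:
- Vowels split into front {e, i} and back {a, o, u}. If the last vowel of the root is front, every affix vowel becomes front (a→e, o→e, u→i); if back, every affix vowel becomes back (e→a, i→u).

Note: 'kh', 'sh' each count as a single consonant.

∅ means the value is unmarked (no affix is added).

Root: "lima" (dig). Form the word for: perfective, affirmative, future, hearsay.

mlimaluydo

Attach evidentiality hearsay m- → mlima.
polarity = affirmative: zero marking, form stays mlima.
Attach tense future -liy → mlimaliy.
Attach aspect perfective -do → mlimaliydo.
Apply vowel harmony: mlimaliydo → mlimaluydo.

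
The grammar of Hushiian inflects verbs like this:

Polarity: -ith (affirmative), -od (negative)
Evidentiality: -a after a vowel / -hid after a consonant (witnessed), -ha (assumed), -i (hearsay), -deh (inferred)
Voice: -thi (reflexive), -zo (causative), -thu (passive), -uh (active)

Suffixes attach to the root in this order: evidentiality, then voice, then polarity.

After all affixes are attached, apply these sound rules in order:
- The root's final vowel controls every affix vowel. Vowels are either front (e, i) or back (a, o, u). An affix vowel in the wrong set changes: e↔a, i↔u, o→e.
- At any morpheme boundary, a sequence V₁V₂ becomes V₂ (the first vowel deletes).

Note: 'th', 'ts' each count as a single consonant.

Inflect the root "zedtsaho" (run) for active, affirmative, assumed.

zedtsahohuhuth

Attach evidentiality assumed -ha → zedtsahoha.
Attach voice active -uh → zedtsahohauh.
Attach polarity affirmative -ith → zedtsahohauhith.
Apply vowel harmony: zedtsahohauhith → zedtsahohauhuth.
Apply vowel deletion: zedtsahohauhuth → zedtsahohuhuth.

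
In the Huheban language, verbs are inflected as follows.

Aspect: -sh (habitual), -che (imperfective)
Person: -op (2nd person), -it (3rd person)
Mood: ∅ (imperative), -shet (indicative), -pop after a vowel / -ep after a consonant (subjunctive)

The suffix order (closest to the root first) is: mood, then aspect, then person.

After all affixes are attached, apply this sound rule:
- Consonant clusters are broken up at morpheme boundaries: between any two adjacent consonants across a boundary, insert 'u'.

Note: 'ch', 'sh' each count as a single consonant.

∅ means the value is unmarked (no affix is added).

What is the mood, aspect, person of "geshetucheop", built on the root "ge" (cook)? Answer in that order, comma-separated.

indicative, imperfective, 2nd person

Segment: ge-shet-che-op.
mood: -shet → indicative.
aspect: -che → imperfective.
person: -op → 2nd person.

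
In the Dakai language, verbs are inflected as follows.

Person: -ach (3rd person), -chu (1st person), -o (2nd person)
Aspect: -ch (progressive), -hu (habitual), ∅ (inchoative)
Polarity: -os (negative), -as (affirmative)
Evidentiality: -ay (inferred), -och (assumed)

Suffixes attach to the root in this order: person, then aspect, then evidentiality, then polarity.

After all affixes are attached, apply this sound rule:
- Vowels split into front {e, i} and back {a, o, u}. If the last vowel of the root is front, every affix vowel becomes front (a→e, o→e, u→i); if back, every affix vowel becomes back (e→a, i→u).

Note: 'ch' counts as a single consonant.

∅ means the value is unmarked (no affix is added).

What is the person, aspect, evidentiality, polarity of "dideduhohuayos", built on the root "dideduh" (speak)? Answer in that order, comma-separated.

2nd person, habitual, inferred, negative

Segment: dideduh-o-hu-ay-os.
person: -o → 2nd person.
aspect: -hu → habitual.
evidentiality: -ay → inferred.
polarity: -os → negative.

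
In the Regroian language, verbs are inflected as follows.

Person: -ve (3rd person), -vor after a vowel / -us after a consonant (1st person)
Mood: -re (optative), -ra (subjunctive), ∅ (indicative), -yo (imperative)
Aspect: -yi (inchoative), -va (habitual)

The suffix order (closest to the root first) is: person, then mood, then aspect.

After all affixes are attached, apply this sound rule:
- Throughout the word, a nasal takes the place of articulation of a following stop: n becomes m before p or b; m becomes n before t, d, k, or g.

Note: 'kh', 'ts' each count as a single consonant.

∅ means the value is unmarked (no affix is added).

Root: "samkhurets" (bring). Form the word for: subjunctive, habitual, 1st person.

Attach person 1st person -us (after consonant 'ts') → samkhuretsus.
Attach mood subjunctive -ra → samkhuretsusra.
Attach aspect habitual -va → samkhuretsusrava.
Nasal assimilation: no change.

samkhuretsusrava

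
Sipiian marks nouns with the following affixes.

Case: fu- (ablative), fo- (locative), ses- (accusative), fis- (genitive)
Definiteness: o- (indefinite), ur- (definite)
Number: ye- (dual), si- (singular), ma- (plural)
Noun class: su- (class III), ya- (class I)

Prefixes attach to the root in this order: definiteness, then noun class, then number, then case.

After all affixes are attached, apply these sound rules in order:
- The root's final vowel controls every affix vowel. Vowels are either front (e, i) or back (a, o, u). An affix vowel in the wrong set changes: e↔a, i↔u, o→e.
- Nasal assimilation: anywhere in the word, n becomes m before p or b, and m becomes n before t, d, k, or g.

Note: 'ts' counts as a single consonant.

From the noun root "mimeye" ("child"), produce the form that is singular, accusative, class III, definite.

sessisiirmimeye

Attach definiteness definite ur- → urmimeye.
Attach noun class class III su- → suurmimeye.
Attach number singular si- → sisuurmimeye.
Attach case accusative ses- → sessisuurmimeye.
Apply vowel harmony: sessisuurmimeye → sessisiirmimeye.
Nasal assimilation: no change.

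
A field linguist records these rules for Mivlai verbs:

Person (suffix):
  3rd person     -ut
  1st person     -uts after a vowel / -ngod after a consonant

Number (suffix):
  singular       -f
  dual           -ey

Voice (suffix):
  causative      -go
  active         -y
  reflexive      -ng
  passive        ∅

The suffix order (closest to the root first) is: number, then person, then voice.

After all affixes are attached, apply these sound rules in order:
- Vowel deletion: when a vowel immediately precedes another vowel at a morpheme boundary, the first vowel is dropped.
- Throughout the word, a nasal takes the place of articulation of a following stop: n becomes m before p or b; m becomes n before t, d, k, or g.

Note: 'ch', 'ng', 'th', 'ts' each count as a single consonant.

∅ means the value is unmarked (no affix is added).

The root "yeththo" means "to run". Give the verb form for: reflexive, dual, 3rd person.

Attach number dual -ey → yeththoey.
Attach person 3rd person -ut → yeththoeyut.
Attach voice reflexive -ng → yeththoeyutng.
Apply vowel deletion: yeththoeyutng → yeththeyutng.
Nasal assimilation: no change.

yeththeyutng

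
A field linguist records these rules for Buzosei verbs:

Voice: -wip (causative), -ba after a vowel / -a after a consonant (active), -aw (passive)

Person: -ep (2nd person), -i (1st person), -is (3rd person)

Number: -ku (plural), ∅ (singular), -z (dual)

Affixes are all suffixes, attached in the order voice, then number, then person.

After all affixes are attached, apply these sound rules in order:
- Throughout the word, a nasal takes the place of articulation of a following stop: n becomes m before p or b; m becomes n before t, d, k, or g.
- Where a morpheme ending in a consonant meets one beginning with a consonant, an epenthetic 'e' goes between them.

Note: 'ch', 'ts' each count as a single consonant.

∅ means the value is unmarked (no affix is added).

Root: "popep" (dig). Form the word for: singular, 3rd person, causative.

popepewipis

Attach voice causative -wip → popepwip.
number = singular: zero marking, form stays popepwip.
Attach person 3rd person -is → popepwipis.
Nasal assimilation: no change.
Apply epenthesis: popepwipis → popepewipis.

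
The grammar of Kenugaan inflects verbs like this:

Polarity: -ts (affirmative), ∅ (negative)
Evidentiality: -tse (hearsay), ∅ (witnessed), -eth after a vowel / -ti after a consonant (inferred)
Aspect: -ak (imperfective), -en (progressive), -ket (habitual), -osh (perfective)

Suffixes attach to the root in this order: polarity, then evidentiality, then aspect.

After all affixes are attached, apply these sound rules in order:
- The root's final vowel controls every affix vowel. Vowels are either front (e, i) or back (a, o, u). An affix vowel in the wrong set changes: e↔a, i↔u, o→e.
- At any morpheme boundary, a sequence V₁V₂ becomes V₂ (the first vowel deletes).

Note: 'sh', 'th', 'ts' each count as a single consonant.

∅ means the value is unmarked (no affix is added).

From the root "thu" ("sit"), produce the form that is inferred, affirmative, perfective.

thutstosh

Attach polarity affirmative -ts → thuts.
Attach evidentiality inferred -ti (after consonant 'ts') → thutsti.
Attach aspect perfective -osh → thutstiosh.
Apply vowel harmony: thutstiosh → thutstuosh.
Apply vowel deletion: thutstuosh → thutstosh.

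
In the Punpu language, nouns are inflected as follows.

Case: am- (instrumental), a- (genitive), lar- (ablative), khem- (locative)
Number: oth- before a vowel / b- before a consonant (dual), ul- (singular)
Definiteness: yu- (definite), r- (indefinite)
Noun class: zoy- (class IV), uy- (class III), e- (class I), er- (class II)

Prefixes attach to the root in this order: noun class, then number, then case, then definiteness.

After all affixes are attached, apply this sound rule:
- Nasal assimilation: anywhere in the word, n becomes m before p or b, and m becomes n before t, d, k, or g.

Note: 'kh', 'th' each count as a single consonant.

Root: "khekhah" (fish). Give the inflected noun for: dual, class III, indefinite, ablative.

Attach noun class class III uy- → uykhekhah.
Attach number dual oth- (before vowel 'u') → othuykhekhah.
Attach case ablative lar- → larothuykhekhah.
Attach definiteness indefinite r- → rlarothuykhekhah.
Nasal assimilation: no change.

rlarothuykhekhah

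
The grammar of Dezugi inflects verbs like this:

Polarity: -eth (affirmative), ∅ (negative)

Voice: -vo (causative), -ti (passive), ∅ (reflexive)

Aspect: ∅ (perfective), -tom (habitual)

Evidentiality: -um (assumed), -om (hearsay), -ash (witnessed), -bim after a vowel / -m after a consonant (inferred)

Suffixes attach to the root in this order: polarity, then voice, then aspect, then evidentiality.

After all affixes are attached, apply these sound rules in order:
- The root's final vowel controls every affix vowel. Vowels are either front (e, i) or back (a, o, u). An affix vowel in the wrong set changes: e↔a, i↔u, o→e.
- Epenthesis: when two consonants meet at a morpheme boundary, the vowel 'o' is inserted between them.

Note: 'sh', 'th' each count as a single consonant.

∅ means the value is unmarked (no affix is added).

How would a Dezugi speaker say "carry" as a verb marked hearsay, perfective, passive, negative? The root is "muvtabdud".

muvtabdudotuom

polarity = negative: zero marking, form stays muvtabdud.
Attach voice passive -ti → muvtabdudti.
aspect = perfective: zero marking, form stays muvtabdudti.
Attach evidentiality hearsay -om → muvtabdudtiom.
Apply vowel harmony: muvtabdudtiom → muvtabdudtuom.
Apply epenthesis: muvtabdudtuom → muvtabdudotuom.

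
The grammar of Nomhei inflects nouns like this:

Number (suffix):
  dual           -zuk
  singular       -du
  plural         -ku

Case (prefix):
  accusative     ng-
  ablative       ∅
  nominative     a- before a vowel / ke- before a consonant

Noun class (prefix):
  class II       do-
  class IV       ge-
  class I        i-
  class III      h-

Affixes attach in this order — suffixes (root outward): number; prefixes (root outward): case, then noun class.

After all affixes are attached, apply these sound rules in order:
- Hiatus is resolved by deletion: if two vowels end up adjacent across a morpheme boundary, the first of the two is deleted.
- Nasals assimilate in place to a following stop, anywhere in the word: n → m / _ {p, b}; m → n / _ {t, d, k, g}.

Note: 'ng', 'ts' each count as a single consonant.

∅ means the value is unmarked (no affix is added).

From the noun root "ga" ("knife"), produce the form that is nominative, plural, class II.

dokegaku

Attach case nominative ke- (before consonant 'g') → kega.
Attach noun class class II do- → dokega.
Attach number plural -ku → dokegaku.
Vowel deletion: no change.
Nasal assimilation: no change.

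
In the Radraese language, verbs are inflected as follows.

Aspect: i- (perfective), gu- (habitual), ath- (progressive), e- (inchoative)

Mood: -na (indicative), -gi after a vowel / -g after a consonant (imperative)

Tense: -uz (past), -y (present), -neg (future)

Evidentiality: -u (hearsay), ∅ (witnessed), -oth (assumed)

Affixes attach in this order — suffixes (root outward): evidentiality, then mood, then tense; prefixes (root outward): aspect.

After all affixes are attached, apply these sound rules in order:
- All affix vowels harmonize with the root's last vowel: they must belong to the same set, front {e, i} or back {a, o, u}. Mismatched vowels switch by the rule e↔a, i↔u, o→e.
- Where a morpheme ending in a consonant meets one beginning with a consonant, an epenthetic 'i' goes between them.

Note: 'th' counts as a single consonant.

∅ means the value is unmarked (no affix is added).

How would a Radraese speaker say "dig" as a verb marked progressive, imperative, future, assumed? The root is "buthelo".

Attach evidentiality assumed -oth → buthelooth.
Attach mood imperative -g (after consonant 'th') → butheloothg.
Attach tense future -neg → butheloothgneg.
Attach aspect progressive ath- → athbutheloothgneg.
Apply vowel harmony: athbutheloothgneg → athbutheloothgnag.
Apply epenthesis: athbutheloothgnag → athibutheloothiginag.

athibutheloothiginag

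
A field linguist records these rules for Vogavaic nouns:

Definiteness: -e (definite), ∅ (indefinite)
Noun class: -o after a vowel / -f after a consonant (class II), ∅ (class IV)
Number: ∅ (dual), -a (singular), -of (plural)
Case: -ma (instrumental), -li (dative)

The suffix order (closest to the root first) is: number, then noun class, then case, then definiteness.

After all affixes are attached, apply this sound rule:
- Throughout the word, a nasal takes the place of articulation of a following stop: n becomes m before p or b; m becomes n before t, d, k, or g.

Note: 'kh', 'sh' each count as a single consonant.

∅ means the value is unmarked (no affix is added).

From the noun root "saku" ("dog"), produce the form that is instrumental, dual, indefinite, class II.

number = dual: zero marking, form stays saku.
Attach noun class class II -o (after vowel 'u') → sakuo.
Attach case instrumental -ma → sakuoma.
definiteness = indefinite: zero marking, form stays sakuoma.
Nasal assimilation: no change.

sakuoma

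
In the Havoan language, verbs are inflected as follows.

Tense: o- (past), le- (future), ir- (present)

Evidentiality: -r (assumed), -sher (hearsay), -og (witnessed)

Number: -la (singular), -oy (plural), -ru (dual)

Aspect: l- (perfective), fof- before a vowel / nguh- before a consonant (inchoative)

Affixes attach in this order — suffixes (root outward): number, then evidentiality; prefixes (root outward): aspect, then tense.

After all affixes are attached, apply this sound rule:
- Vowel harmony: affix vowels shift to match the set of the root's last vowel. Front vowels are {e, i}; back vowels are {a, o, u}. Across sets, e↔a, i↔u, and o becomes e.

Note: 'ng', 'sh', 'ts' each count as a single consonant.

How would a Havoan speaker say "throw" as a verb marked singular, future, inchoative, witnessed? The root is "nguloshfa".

languhnguloshfalaog

Attach aspect inchoative nguh- (before consonant 'ng') → nguhnguloshfa.
Attach number singular -la → nguhnguloshfala.
Attach tense future le- → lenguhnguloshfala.
Attach evidentiality witnessed -og → lenguhnguloshfalaog.
Apply vowel harmony: lenguhnguloshfalaog → languhnguloshfalaog.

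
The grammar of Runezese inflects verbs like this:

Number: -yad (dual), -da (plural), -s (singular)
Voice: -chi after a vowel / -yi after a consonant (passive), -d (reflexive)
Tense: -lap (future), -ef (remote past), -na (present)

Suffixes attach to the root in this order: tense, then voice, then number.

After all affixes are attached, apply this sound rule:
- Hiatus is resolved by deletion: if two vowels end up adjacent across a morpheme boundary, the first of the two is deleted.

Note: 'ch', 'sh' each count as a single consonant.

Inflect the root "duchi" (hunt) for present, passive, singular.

duchinachis

Attach tense present -na → duchina.
Attach voice passive -chi (after vowel 'a') → duchinachi.
Attach number singular -s → duchinachis.
Vowel deletion: no change.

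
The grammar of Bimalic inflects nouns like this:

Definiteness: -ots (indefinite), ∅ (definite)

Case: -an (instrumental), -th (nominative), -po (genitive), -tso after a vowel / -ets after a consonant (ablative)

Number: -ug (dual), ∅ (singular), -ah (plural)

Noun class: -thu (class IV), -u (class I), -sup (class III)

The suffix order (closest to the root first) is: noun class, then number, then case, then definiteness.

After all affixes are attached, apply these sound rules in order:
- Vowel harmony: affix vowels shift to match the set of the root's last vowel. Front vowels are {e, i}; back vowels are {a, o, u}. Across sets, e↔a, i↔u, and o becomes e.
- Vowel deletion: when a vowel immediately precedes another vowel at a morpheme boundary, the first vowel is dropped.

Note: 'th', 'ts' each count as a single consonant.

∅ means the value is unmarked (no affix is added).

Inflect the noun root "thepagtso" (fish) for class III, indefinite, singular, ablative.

thepagtsosupatsots

Attach noun class class III -sup → thepagtsosup.
number = singular: zero marking, form stays thepagtsosup.
Attach case ablative -ets (after consonant 'p') → thepagtsosupets.
Attach definiteness indefinite -ots → thepagtsosupetsots.
Apply vowel harmony: thepagtsosupetsots → thepagtsosupatsots.
Vowel deletion: no change.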